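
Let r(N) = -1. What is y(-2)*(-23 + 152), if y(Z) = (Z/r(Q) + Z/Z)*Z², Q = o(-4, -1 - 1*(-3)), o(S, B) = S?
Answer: 1548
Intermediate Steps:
Q = -4
y(Z) = Z²*(1 - Z) (y(Z) = (Z/(-1) + Z/Z)*Z² = (Z*(-1) + 1)*Z² = (-Z + 1)*Z² = (1 - Z)*Z² = Z²*(1 - Z))
y(-2)*(-23 + 152) = ((-2)²*(1 - 1*(-2)))*(-23 + 152) = (4*(1 + 2))*129 = (4*3)*129 = 12*129 = 1548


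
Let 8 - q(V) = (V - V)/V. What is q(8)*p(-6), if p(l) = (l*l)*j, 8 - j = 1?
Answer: 2016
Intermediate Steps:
j = 7 (j = 8 - 1*1 = 8 - 1 = 7)
p(l) = 7*l² (p(l) = (l*l)*7 = l²*7 = 7*l²)
q(V) = 8 (q(V) = 8 - (V - V)/V = 8 - 0/V = 8 - 1*0 = 8 + 0 = 8)
q(8)*p(-6) = 8*(7*(-6)²) = 8*(7*36) = 8*252 = 2016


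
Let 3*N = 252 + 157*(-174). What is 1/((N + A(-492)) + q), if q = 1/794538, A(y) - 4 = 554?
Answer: -794538/6724969631 ≈ -0.00011815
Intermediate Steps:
A(y) = 558 (A(y) = 4 + 554 = 558)
N = -9022 (N = (252 + 157*(-174))/3 = (252 - 27318)/3 = (⅓)*(-27066) = -9022)
q = 1/794538 ≈ 1.2586e-6
1/((N + A(-492)) + q) = 1/((-9022 + 558) + 1/794538) = 1/(-8464 + 1/794538) = 1/(-6724969631/794538) = -794538/6724969631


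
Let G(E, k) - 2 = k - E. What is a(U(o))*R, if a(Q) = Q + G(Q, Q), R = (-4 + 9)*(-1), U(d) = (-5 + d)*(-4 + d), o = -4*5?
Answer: -3010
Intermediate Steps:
G(E, k) = 2 + k - E (G(E, k) = 2 + (k - E) = 2 + k - E)
o = -20
R = -5 (R = 5*(-1) = -5)
a(Q) = 2 + Q (a(Q) = Q + (2 + Q - Q) = Q + 2 = 2 + Q)
a(U(o))*R = (2 + (20 + (-20)² - 9*(-20)))*(-5) = (2 + (20 + 400 + 180))*(-5) = (2 + 600)*(-5) = 602*(-5) = -3010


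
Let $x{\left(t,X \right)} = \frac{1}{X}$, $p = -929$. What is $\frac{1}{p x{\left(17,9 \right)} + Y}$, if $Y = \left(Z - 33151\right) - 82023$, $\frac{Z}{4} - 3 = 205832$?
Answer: $\frac{9}{6372565} \approx 1.4123 \cdot 10^{-6}$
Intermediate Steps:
$Z = 823340$ ($Z = 12 + 4 \cdot 205832 = 12 + 823328 = 823340$)
$Y = 708166$ ($Y = \left(823340 - 33151\right) - 82023 = 790189 - 82023 = 708166$)
$\frac{1}{p x{\left(17,9 \right)} + Y} = \frac{1}{- \frac{929}{9} + 708166} = \frac{1}{\frac{6372565}{9}} = \frac{9}{6372565}$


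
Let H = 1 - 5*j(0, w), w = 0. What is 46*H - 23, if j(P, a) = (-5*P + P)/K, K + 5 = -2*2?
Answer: 23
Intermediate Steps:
K = -9 (K = -5 - 2*2 = -5 - 4 = -9)
j(P, a) = 4*P/9 (j(P, a) = (-5*P + P)/(-9) = -4*P*(-1/9) = 4*P/9)
H = 1 (H = 1 - 20*0/9 = 1 - 5*0 = 1 + 0 = 1)
46*H - 23 = 46*1 - 23 = 46 - 23 = 23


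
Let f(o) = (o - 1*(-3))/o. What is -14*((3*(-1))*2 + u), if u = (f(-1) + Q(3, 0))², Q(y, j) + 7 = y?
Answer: -420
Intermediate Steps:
Q(y, j) = -7 + y
f(o) = (3 + o)/o (f(o) = (o + 3)/o = (3 + o)/o)
u = 36 (u = ((3 - 1)/(-1) + (-7 + 3))² = (-1*2 - 4)² = (-2 - 4)² = (-6)² = 36)
-14*((3*(-1))*2 + u) = -14*((3*(-1))*2 + 36) = -14*(-3*2 + 36) = -14*(-6 + 36) = -14*30 = -420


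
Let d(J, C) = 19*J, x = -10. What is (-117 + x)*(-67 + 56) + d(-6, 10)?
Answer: 1283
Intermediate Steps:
(-117 + x)*(-67 + 56) + d(-6, 10) = (-117 - 10)*(-67 + 56) + 19*(-6) = -127*(-11) - 114 = 1397 - 114 = 1283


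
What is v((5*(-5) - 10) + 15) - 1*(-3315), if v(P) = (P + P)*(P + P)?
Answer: 4915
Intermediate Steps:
v(P) = 4*P² (v(P) = (2*P)*(2*P) = 4*P²)
v((5*(-5) - 10) + 15) - 1*(-3315) = 4*((5*(-5) - 10) + 15)² - 1*(-3315) = 4*((-25 - 10) + 15)² + 3315 = 4*(-35 + 15)² + 3315 = 4*(-20)² + 3315 = 4*400 + 3315 = 1600 + 3315 = 4915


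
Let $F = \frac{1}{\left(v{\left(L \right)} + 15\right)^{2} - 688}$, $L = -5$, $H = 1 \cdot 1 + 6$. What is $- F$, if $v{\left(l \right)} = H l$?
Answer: $\frac{1}{288} \approx 0.0034722$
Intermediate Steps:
$H = 7$ ($H = 1 + 6 = 7$)
$v{\left(l \right)} = 7 l$
$F = - \frac{1}{288}$ ($F = \frac{1}{\left(7 \left(-5\right) + 15\right)^{2} - 688} = \frac{1}{\left(-35 + 15\right)^{2} - 688} = \frac{1}{\left(-20\right)^{2} - 688} = \frac{1}{400 - 688} = \frac{1}{-288} = - \frac{1}{288} \approx -0.0034722$)
$- F = \left(-1\right) \left(- \frac{1}{288}\right) = \frac{1}{288}$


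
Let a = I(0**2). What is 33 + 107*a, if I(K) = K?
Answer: 33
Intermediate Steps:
a = 0 (a = 0**2 = 0)
33 + 107*a = 33 + 107*0 = 33 + 0 = 33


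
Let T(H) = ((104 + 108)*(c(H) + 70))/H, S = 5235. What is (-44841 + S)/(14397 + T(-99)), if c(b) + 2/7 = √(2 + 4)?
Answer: -271002068561070/97489247318689 - 40731285672*√6/97489247318689 ≈ -2.7808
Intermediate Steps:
c(b) = -2/7 + √6 (c(b) = -2/7 + √(2 + 4) = -2/7 + √6)
T(H) = (103456/7 + 212*√6)/H (T(H) = ((104 + 108)*((-2/7 + √6) + 70))/H = (212*(488/7 + √6))/H = (103456/7 + 212*√6)/H)
(-44841 + S)/(14397 + T(-99)) = (-44841 + 5235)/(14397 + (212/7)*(488 + 7*√6)/(-99)) = -39606/(14397 + (212/7)*(-1/99)*(488 + 7*√6)) = -39606/(14397 + (-103456/693 - 212*√6/99)) = -39606/(9873665/693 - 212*√6/99)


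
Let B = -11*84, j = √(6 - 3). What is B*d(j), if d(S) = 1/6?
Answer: -154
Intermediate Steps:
j = √3 ≈ 1.7320
d(S) = ⅙
B = -924 (B = -1*924 = -924)
B*d(j) = -924*⅙ = -154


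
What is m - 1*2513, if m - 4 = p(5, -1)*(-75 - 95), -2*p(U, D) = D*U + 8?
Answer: -2254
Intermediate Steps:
p(U, D) = -4 - D*U/2 (p(U, D) = -(D*U + 8)/2 = -(8 + D*U)/2 = -4 - D*U/2)
m = 259 (m = 4 + (-4 - ½*(-1)*5)*(-75 - 95) = 4 + (-4 + 5/2)*(-170) = 4 - 3/2*(-170) = 4 + 255 = 259)
m - 1*2513 = 259 - 1*2513 = 259 - 2513 = -2254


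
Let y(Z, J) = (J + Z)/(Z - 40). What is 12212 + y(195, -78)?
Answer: 1892977/155 ≈ 12213.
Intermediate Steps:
y(Z, J) = (J + Z)/(-40 + Z)
12212 + y(195, -78) = 12212 + (-78 + 195)/(-40 + 195) = 12212 + 117/155 = 1892977/155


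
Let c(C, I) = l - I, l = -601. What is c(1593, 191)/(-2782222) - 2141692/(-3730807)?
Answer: 2980808699384/5189966656577 ≈ 0.57434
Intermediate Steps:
c(C, I) = -601 - I
c(1593, 191)/(-2782222) - 2141692/(-3730807) = (-601 - 1*191)/(-2782222) - 2141692/(-3730807) = (-601 - 191)*(-1/2782222) - 2141692*(-1/3730807) = -792*(-1/2782222) + 2141692/3730807 = 396/1391111 + 2141692/3730807 = 2980808699384/5189966656577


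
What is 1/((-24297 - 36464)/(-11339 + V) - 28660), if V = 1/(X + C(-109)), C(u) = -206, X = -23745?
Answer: -271580390/7782038690689 ≈ -3.4898e-5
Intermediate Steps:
V = -1/23951 (V = 1/(-23745 - 206) = 1/(-23951) = -1/23951 ≈ -4.1752e-5)
1/((-24297 - 36464)/(-11339 + V) - 28660) = 1/((-24297 - 36464)/(-11339 - 1/23951) - 28660) = 1/(-60761/(-271580390/23951) - 28660) = 1/(-60761*(-23951/271580390) - 28660) = 1/(1455286711/271580390 - 28660) = 1/(-7782038690689/271580390) = -271580390/7782038690689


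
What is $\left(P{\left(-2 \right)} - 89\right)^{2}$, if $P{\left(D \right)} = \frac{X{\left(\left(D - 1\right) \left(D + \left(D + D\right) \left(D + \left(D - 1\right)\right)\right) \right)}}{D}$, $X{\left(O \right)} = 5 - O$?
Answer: $\frac{56169}{4} \approx 14042.0$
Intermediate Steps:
$P{\left(D \right)} = \frac{5 - \left(-1 + D\right) \left(D + 2 D \left(-1 + 2 D\right)\right)}{D}$ ($P{\left(D \right)} = \frac{5 - \left(D - 1\right) \left(D + \left(D + D\right) \left(D + \left(D - 1\right)\right)\right)}{D} = \frac{5 - \left(-1 + D\right) \left(D + 2 D \left(D + \left(D - 1\right)\right)\right)}{D} = \frac{5 - \left(-1 + D\right) \left(D + 2 D \left(D + \left(-1 + D\right)\right)\right)}{D} = \frac{5 - \left(-1 + D\right) \left(D + 2 D \left(-1 + 2 D\right)\right)}{D}$)
$\left(P{\left(-2 \right)} - 89\right)^{2} = \left(\left(-1 - 4 \left(-2\right)^{2} + 5 \left(-2\right) + \frac{5}{-2}\right) - 89\right)^{2} = \left(\left(-1 - 16 - 10 + 5 \left(- \frac{1}{2}\right)\right) - 89\right)^{2} = \left(\left(-1 - 16 - 10 - \frac{5}{2}\right) - 89\right)^{2} = \left(- \frac{59}{2} - 89\right)^{2} = \left(- \frac{237}{2}\right)^{2} = \frac{56169}{4}$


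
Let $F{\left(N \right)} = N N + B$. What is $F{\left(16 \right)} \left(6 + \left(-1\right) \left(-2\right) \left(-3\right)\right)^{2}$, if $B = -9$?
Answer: $0$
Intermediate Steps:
$F{\left(N \right)} = -9 + N^{2}$ ($F{\left(N \right)} = N N - 9 = N^{2} - 9 = -9 + N^{2}$)
$F{\left(16 \right)} \left(6 + \left(-1\right) \left(-2\right) \left(-3\right)\right)^{2} = \left(-9 + 16^{2}\right) \left(6 + \left(-1\right) \left(-2\right) \left(-3\right)\right)^{2} = \left(-9 + 256\right) \left(6 + 2 \left(-3\right)\right)^{2} = 247 \left(6 - 6\right)^{2} = 247 \cdot 0^{2} = 247 \cdot 0 = 0$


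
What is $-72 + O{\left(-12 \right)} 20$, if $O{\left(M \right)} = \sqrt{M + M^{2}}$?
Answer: $-72 + 40 \sqrt{33} \approx 157.78$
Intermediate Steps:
$-72 + O{\left(-12 \right)} 20 = -72 + \sqrt{- 12 \left(1 - 12\right)} 20 = -72 + \sqrt{\left(-12\right) \left(-11\right)} 20 = -72 + \sqrt{132} \cdot 20 = -72 + 2 \sqrt{33} \cdot 20 = -72 + 40 \sqrt{33}$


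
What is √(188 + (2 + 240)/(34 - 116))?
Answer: 3*√34563/41 ≈ 13.603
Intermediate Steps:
√(188 + (2 + 240)/(34 - 116)) = √(188 + 242/(-82)) = √(188 + 242*(-1/82)) = √(188 - 121/41) = √(7587/41) = 3*√34563/41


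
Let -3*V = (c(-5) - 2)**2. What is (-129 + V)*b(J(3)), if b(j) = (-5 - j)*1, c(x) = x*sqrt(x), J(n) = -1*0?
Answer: 1330/3 + 100*I*sqrt(5)/3 ≈ 443.33 + 74.536*I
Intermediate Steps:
J(n) = 0
c(x) = x**(3/2)
b(j) = -5 - j
V = -(-2 - 5*I*sqrt(5))**2/3 (V = -((-5)**(3/2) - 2)**2/3 = -(-5*I*sqrt(5) - 2)**2/3 = -(-2 - 5*I*sqrt(5))**2/3 ≈ 40.333 - 14.907*I)
(-129 + V)*b(J(3)) = (-129 + (121/3 - 20*I*sqrt(5)/3))*(-5 - 1*0) = (-266/3 - 20*I*sqrt(5)/3)*(-5 + 0) = (-266/3 - 20*I*sqrt(5)/3)*(-5) = 1330/3 + 100*I*sqrt(5)/3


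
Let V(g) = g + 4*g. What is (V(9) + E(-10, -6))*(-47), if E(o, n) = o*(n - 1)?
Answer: -5405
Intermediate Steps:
E(o, n) = o*(-1 + n)
V(g) = 5*g
(V(9) + E(-10, -6))*(-47) = (5*9 - 10*(-1 - 6))*(-47) = (45 - 10*(-7))*(-47) = (45 + 70)*(-47) = 115*(-47) = -5405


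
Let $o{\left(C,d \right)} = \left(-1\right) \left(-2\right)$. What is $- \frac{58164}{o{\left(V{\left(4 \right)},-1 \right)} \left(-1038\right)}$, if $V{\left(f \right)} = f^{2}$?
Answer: $\frac{4847}{173} \approx 28.017$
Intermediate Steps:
$o{\left(C,d \right)} = 2$
$- \frac{58164}{o{\left(V{\left(4 \right)},-1 \right)} \left(-1038\right)} = - \frac{58164}{2 \left(-1038\right)} = - \frac{58164}{-2076} = \left(-58164\right) \left(- \frac{1}{2076}\right) = \frac{4847}{173}$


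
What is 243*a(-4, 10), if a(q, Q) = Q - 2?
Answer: 1944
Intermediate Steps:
a(q, Q) = -2 + Q
243*a(-4, 10) = 243*(-2 + 10) = 243*8 = 1944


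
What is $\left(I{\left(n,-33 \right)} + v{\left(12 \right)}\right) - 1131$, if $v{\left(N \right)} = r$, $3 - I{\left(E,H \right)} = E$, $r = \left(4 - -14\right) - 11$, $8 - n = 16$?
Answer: $-1113$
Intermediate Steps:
$n = -8$ ($n = 8 - 16 = -8$)
$r = 7$ ($r = \left(4 + 14\right) - 11 = 18 - 11 = 7$)
$I{\left(E,H \right)} = 3 - E$
$v{\left(N \right)} = 7$
$\left(I{\left(n,-33 \right)} + v{\left(12 \right)}\right) - 1131 = \left(\left(3 - -8\right) + 7\right) - 1131 = \left(\left(3 + 8\right) + 7\right) - 1131 = \left(11 + 7\right) - 1131 = 18 - 1131 = -1113$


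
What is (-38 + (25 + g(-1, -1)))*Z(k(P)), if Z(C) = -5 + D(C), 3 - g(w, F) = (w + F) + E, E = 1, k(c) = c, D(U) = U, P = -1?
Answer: 54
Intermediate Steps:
g(w, F) = 2 - F - w (g(w, F) = 3 - ((w + F) + 1) = 3 - ((F + w) + 1) = 3 - (1 + F + w) = 3 + (-1 - F - w) = 2 - F - w)
Z(C) = -5 + C
(-38 + (25 + g(-1, -1)))*Z(k(P)) = (-38 + (25 + (2 - 1*(-1) - 1*(-1))))*(-5 - 1) = (-38 + (25 + (2 + 1 + 1)))*(-6) = (-38 + (25 + 4))*(-6) = (-38 + 29)*(-6) = -9*(-6) = 54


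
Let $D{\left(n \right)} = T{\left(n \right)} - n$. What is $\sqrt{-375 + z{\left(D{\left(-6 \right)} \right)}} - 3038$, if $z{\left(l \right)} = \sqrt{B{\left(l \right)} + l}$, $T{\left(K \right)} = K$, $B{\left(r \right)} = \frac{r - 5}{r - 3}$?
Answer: $-3038 + \frac{i \sqrt{3375 - 3 \sqrt{15}}}{3} \approx -3038.0 + 19.332 i$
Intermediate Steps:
$B{\left(r \right)} = \frac{-5 + r}{-3 + r}$
$D{\left(n \right)} = 0$ ($D{\left(n \right)} = n - n = 0$)
$z{\left(l \right)} = \sqrt{l + \frac{-5 + l}{-3 + l}}$ ($z{\left(l \right)} = \sqrt{\frac{-5 + l}{-3 + l} + l} = \sqrt{l + \frac{-5 + l}{-3 + l}}$)
$\sqrt{-375 + z{\left(D{\left(-6 \right)} \right)}} - 3038 = \sqrt{-375 + \sqrt{\frac{-5 + 0 + 0 \left(-3 + 0\right)}{-3 + 0}}} - 3038 = \sqrt{-375 + \sqrt{\frac{-5 + 0 + 0 \left(-3\right)}{-3}}} - 3038 = \sqrt{-375 + \sqrt{- \frac{-5 + 0 + 0}{3}}} - 3038 = \sqrt{-375 + \sqrt{\left(- \frac{1}{3}\right) \left(-5\right)}} - 3038 = \sqrt{-375 + \sqrt{\frac{5}{3}}} - 3038 = \sqrt{-375 + \frac{\sqrt{15}}{3}} - 3038 = -3038 + \sqrt{-375 + \frac{\sqrt{15}}{3}}$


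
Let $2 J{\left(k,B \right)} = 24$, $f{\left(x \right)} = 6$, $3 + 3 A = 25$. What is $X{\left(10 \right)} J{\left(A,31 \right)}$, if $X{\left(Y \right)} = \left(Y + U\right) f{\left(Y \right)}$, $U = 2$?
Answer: $864$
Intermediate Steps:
$A = \frac{22}{3}$ ($A = -1 + \frac{1}{3} \cdot 25 = -1 + \frac{25}{3} = \frac{22}{3} \approx 7.3333$)
$J{\left(k,B \right)} = 12$ ($J{\left(k,B \right)} = \frac{1}{2} \cdot 24 = 12$)
$X{\left(Y \right)} = 12 + 6 Y$ ($X{\left(Y \right)} = \left(Y + 2\right) 6 = \left(2 + Y\right) 6 = 12 + 6 Y$)
$X{\left(10 \right)} J{\left(A,31 \right)} = \left(12 + 6 \cdot 10\right) 12 = \left(12 + 60\right) 12 = 72 \cdot 12 = 864$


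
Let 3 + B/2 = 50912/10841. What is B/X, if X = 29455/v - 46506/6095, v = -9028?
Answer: -2378065480/7635635963 ≈ -0.31144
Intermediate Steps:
B = 994/293 (B = -6 + 2*(50912/10841) = -6 + 2*(50912*(1/10841)) = -6 + 2*(1376/293) = -6 + 2752/293 = 994/293 ≈ 3.3925)
X = -26060191/2392420 (X = 29455/(-9028) - 46506/6095 = 29455*(-1/9028) - 46506*1/6095 = -29455/9028 - 2022/265 = -26060191/2392420 ≈ -10.893)
B/X = 994/(293*(-26060191/2392420)) = (994/293)*(-2392420/26060191) = -2378065480/7635635963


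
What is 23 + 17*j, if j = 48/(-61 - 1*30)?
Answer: 1277/91 ≈ 14.033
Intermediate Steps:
j = -48/91 (j = 48/(-61 - 30) = 48/(-91) = 48*(-1/91) = -48/91 ≈ -0.52747)
23 + 17*j = 23 + 17*(-48/91) = 23 - 816/91 = 1277/91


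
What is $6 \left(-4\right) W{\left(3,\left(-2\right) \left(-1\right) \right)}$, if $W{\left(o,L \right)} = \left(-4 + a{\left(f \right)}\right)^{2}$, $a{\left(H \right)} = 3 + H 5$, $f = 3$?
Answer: $-4704$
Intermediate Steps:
$a{\left(H \right)} = 3 + 5 H$
$W{\left(o,L \right)} = 196$ ($W{\left(o,L \right)} = \left(-4 + \left(3 + 5 \cdot 3\right)\right)^{2} = \left(-4 + \left(3 + 15\right)\right)^{2} = \left(-4 + 18\right)^{2} = 14^{2} = 196$)
$6 \left(-4\right) W{\left(3,\left(-2\right) \left(-1\right) \right)} = 6 \left(-4\right) 196 = \left(-24\right) 196 = -4704$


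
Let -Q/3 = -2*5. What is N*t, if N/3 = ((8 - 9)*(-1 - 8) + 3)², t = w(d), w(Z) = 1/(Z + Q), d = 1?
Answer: 432/31 ≈ 13.935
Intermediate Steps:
Q = 30 (Q = -(-6)*5 = -3*(-10) = 30)
w(Z) = 1/(30 + Z) (w(Z) = 1/(Z + 30) = 1/(30 + Z))
t = 1/31 (t = 1/(30 + 1) = 1/31 ≈ 0.032258)
N = 432 (N = 3*((8 - 9)*(-1 - 8) + 3)² = 3*(-1*(-9) + 3)² = 3*(9 + 3)² = 3*12² = 3*144 = 432)
N*t = 432*(1/31) = 432/31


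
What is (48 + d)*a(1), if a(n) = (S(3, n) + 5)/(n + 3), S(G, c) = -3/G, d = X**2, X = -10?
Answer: 148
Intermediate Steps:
d = 100 (d = (-10)**2 = 100)
a(n) = 4/(3 + n) (a(n) = (-3/3 + 5)/(n + 3) = (-3*1/3 + 5)/(3 + n) = (-1 + 5)/(3 + n) = 4/(3 + n))
(48 + d)*a(1) = (48 + 100)*(4/(3 + 1)) = 148*(4/4) = 148*(4*(1/4)) = 148*1 = 148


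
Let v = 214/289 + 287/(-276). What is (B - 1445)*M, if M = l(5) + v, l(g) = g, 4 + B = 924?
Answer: -65614675/26588 ≈ -2467.8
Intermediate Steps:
B = 920 (B = -4 + 924 = 920)
v = -23879/79764 (v = 214*(1/289) + 287*(-1/276) = 214/289 - 287/276 = -23879/79764 ≈ -0.29937)
M = 374941/79764 (M = 5 - 23879/79764 = 374941/79764 ≈ 4.7006)
(B - 1445)*M = (920 - 1445)*(374941/79764) = -525*374941/79764 = -65614675/26588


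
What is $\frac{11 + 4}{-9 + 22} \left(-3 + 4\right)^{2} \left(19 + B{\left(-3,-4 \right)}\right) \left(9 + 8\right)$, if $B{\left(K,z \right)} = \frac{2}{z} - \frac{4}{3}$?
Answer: $\frac{8755}{26} \approx 336.73$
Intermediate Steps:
$B{\left(K,z \right)} = - \frac{4}{3} + \frac{2}{z}$ ($B{\left(K,z \right)} = \frac{2}{z} - \frac{4}{3} = - \frac{4}{3} + \frac{2}{z}$)
$\frac{11 + 4}{-9 + 22} \left(-3 + 4\right)^{2} \left(19 + B{\left(-3,-4 \right)}\right) \left(9 + 8\right) = \frac{11 + 4}{-9 + 22} \left(-3 + 4\right)^{2} \left(19 - \left(\frac{4}{3} - \frac{2}{-4}\right)\right) \left(9 + 8\right) = \frac{15}{13} \cdot 1^{2} \left(19 + \left(- \frac{4}{3} + 2 \left(- \frac{1}{4}\right)\right)\right) 17 = 15 \cdot \frac{1}{13} \cdot 1 \left(19 - \frac{11}{6}\right) 17 = \frac{15}{13} \cdot 1 \left(19 - \frac{11}{6}\right) 17 = \frac{15 \cdot \frac{103}{6} \cdot 17}{13} = \frac{15}{13} \cdot \frac{1751}{6} = \frac{8755}{26}$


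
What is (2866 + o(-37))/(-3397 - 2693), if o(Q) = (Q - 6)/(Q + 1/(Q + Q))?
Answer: -3926578/8340255 ≈ -0.47080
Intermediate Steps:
o(Q) = (-6 + Q)/(Q + 1/(2*Q))
(2866 + o(-37))/(-3397 - 2693) = (2866 + 2*(-37)*(-6 - 37)/(1 + 2*(-37)**2))/(-3397 - 2693) = (2866 + 2*(-37)*(-43)/(1 + 2*1369))/(-6090) = (2866 + 2*(-37)*(-43)/(1 + 2738))*(-1/6090) = (2866 + 2*(-37)*(-43)/2739)*(-1/6090) = (2866 + 2*(-37)*(1/2739)*(-43))*(-1/6090) = (2866 + 3182/2739)*(-1/6090) = (7853156/2739)*(-1/6090) = -3926578/8340255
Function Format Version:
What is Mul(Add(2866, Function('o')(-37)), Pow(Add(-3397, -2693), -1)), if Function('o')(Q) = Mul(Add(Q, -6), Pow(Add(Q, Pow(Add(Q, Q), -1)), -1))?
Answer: Rational(-3926578, 8340255) ≈ -0.47080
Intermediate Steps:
Function('o')(Q) = Mul(Pow(Add(Q, Mul(Rational(1, 2), Pow(Q, -1))), -1), Add(-6, Q)) (Function('o')(Q) = Mul(Add(-6, Q), Pow(Add(Q, Pow(Mul(2, Q), -1)), -1)) = Mul(Add(-6, Q), Pow(Add(Q, Mul(Rational(1, 2), Pow(Q, -1))), -1)) = Mul(Pow(Add(Q, Mul(Rational(1, 2), Pow(Q, -1))), -1), Add(-6, Q)))
Mul(Add(2866, Function('o')(-37)), Pow(Add(-3397, -2693), -1)) = Mul(Add(2866, Mul(2, -37, Pow(Add(1, Mul(2, Pow(-37, 2))), -1), Add(-6, -37))), Pow(Add(-3397, -2693), -1)) = Mul(Add(2866, Mul(2, -37, Pow(Add(1, Mul(2, 1369)), -1), -43)), Pow(-6090, -1)) = Mul(Add(2866, Mul(2, -37, Pow(Add(1, 2738), -1), -43)), Rational(-1, 6090)) = Mul(Add(2866, Mul(2, -37, Pow(2739, -1), -43)), Rational(-1, 6090)) = Mul(Add(2866, Mul(2, -37, Rational(1, 2739), -43)), Rational(-1, 6090)) = Mul(Add(2866, Rational(3182, 2739)), Rational(-1, 6090)) = Mul(Rational(7853156, 2739), Rational(-1, 6090)) = Rational(-3926578, 8340255)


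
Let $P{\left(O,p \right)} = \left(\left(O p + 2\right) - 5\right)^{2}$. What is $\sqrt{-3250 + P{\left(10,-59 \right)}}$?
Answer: $3 \sqrt{38711} \approx 590.25$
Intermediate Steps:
$P{\left(O,p \right)} = \left(-3 + O p\right)^{2}$ ($P{\left(O,p \right)} = \left(\left(2 + O p\right) - 5\right)^{2} = \left(-3 + O p\right)^{2}$)
$\sqrt{-3250 + P{\left(10,-59 \right)}} = \sqrt{-3250 + \left(-3 + 10 \left(-59\right)\right)^{2}} = \sqrt{-3250 + \left(-3 - 590\right)^{2}} = \sqrt{-3250 + \left(-593\right)^{2}} = \sqrt{-3250 + 351649} = \sqrt{348399} = 3 \sqrt{38711}$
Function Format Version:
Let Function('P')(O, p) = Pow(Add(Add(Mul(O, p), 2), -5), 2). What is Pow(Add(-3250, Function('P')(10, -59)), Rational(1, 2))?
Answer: Mul(3, Pow(38711, Rational(1, 2))) ≈ 590.25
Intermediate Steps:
Function('P')(O, p) = Pow(Add(-3, Mul(O, p)), 2) (Function('P')(O, p) = Pow(Add(Add(2, Mul(O, p)), -5), 2) = Pow(Add(-3, Mul(O, p)), 2))
Pow(Add(-3250, Function('P')(10, -59)), Rational(1, 2)) = Pow(Add(-3250, Pow(Add(-3, Mul(10, -59)), 2)), Rational(1, 2)) = Pow(Add(-3250, Pow(Add(-3, -590), 2)), Rational(1, 2)) = Pow(Add(-3250, Pow(-593, 2)), Rational(1, 2)) = Pow(Add(-3250, 351649), Rational(1, 2)) = Pow(348399, Rational(1, 2)) = Mul(3, Pow(38711, Rational(1, 2)))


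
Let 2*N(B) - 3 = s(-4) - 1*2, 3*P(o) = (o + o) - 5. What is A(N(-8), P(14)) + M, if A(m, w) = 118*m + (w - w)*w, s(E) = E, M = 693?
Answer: 516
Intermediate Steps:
P(o) = -5/3 + 2*o/3 (P(o) = ((o + o) - 5)/3 = (2*o - 5)/3 = (-5 + 2*o)/3 = -5/3 + 2*o/3)
N(B) = -3/2 (N(B) = 3/2 + (-4 - 1*2)/2 = 3/2 + (-4 - 2)/2 = 3/2 + (1/2)*(-6) = 3/2 - 3 = -3/2)
A(m, w) = 118*m (A(m, w) = 118*m + 0*w = 118*m + 0 = 118*m)
A(N(-8), P(14)) + M = 118*(-3/2) + 693 = -177 + 693 = 516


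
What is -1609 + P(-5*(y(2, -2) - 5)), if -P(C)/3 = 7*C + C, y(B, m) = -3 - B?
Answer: -2809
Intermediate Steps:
P(C) = -24*C (P(C) = -3*(7*C + C) = -24*C)
-1609 + P(-5*(y(2, -2) - 5)) = -1609 - (-120)*((-3 - 1*2) - 5) = -1609 - (-120)*((-3 - 2) - 5) = -1609 - (-120)*(-5 - 5) = -1609 - (-120)*(-10) = -1609 - 24*50 = -1609 - 1200 = -2809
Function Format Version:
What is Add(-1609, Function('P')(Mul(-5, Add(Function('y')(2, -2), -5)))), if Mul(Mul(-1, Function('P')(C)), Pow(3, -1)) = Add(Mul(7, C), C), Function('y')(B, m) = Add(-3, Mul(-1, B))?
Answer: -2809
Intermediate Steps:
Function('P')(C) = Mul(-24, C) (Function('P')(C) = Mul(-3, Add(Mul(7, C), C)) = Mul(-3, Mul(8, C)) = Mul(-24, C))
Add(-1609, Function('P')(Mul(-5, Add(Function('y')(2, -2), -5)))) = Add(-1609, Mul(-24, Mul(-5, Add(Add(-3, Mul(-1, 2)), -5)))) = Add(-1609, Mul(-24, Mul(-5, Add(Add(-3, -2), -5)))) = Add(-1609, Mul(-24, Mul(-5, Add(-5, -5)))) = Add(-1609, Mul(-24, Mul(-5, -10))) = Add(-1609, Mul(-24, 50)) = Add(-1609, -1200) = -2809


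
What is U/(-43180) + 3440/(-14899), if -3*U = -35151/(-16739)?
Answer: -2486223097217/10768848507980 ≈ -0.23087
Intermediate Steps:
U = -11717/16739 (U = -(-11717)/(-16739) = -(-11717)*(-1)/16739 = -⅓*35151/16739 = -11717/16739 ≈ -0.69998)
U/(-43180) + 3440/(-14899) = -11717/16739/(-43180) + 3440/(-14899) = -11717/16739*(-1/43180) + 3440*(-1/14899) = 11717/722790020 - 3440/14899 = -2486223097217/10768848507980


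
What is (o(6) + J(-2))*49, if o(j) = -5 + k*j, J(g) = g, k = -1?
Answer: -637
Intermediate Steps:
o(j) = -5 - j
(o(6) + J(-2))*49 = ((-5 - 1*6) - 2)*49 = ((-5 - 6) - 2)*49 = (-11 - 2)*49 = -13*49 = -637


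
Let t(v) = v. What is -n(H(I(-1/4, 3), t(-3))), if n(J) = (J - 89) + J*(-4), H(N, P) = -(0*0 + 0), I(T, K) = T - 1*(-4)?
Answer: 89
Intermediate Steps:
I(T, K) = 4 + T (I(T, K) = T + 4 = 4 + T)
H(N, P) = 0 (H(N, P) = -(0 + 0) = -1*0 = 0)
n(J) = -89 - 3*J (n(J) = (-89 + J) - 4*J = -89 - 3*J)
-n(H(I(-1/4, 3), t(-3))) = -(-89 - 3*0) = -(-89 + 0) = -1*(-89) = 89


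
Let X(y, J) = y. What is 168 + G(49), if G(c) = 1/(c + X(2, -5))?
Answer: 8569/51 ≈ 168.02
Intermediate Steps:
G(c) = 1/(2 + c) (G(c) = 1/(c + 2) = 1/(2 + c))
168 + G(49) = 168 + 1/(2 + 49) = 168 + 1/51 = 8569/51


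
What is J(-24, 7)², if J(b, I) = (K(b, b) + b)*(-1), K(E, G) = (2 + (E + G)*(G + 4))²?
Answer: 856402176400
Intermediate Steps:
K(E, G) = (2 + (4 + G)*(E + G))² (K(E, G) = (2 + (E + G)*(4 + G))² = (2 + (4 + G)*(E + G))²)
J(b, I) = -b - (2 + 2*b² + 8*b)² (J(b, I) = ((2 + b² + 4*b + 4*b + b*b)² + b)*(-1) = ((2 + b² + 4*b + 4*b + b²)² + b)*(-1) = ((2 + 2*b² + 8*b)² + b)*(-1) = (b + (2 + 2*b² + 8*b)²)*(-1) = -b - (2 + 2*b² + 8*b)²)
J(-24, 7)² = (-1*(-24) - 4*(1 + (-24)² + 4*(-24))²)² = (24 - 4*(1 + 576 - 96)²)² = (24 - 4*481²)² = (24 - 4*231361)² = (24 - 925444)² = (-925420)² = 856402176400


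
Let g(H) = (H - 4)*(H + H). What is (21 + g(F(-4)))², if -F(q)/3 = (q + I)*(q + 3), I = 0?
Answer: 164025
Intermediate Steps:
F(q) = -3*q*(3 + q) (F(q) = -3*(q + 0)*(q + 3) = -3*q*(3 + q))
g(H) = 2*H*(-4 + H) (g(H) = (-4 + H)*(2*H) = 2*H*(-4 + H))
(21 + g(F(-4)))² = (21 + 2*(3*(-4)*(-3 - 1*(-4)))*(-4 + 3*(-4)*(-3 - 1*(-4))))² = (21 + 2*(3*(-4)*(-3 + 4))*(-4 + 3*(-4)*(-3 + 4)))² = (21 + 2*(3*(-4)*1)*(-4 + 3*(-4)*1))² = (21 + 2*(-12)*(-4 - 12))² = (21 + 2*(-12)*(-16))² = (21 + 384)² = 405² = 164025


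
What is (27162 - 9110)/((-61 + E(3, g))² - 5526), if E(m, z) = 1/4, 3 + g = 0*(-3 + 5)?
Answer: -288832/29367 ≈ -9.8353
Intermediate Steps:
g = -3 (g = -3 + 0*(-3 + 5) = -3 + 0*2 = -3 + 0 = -3)
E(m, z) = ¼
(27162 - 9110)/((-61 + E(3, g))² - 5526) = (27162 - 9110)/((-61 + ¼)² - 5526) = 18052/((-243/4)² - 5526) = 18052/(59049/16 - 5526) = 18052/(-29367/16) = 18052*(-16/29367) = -288832/29367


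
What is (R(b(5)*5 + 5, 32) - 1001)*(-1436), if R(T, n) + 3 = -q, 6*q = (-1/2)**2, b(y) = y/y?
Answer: 8650823/6 ≈ 1.4418e+6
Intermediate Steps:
b(y) = 1
q = 1/24 (q = (-1/2)**2/6 = (1/6)*(1/4) = 1/24 ≈ 0.041667)
R(T, n) = -73/24 (R(T, n) = -3 - 1*1/24 = -3 - 1/24 = -73/24)
(R(b(5)*5 + 5, 32) - 1001)*(-1436) = (-73/24 - 1001)*(-1436) = -24097/24*(-1436) = 8650823/6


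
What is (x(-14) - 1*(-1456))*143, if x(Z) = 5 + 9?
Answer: 210210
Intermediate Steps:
x(Z) = 14
(x(-14) - 1*(-1456))*143 = (14 - 1*(-1456))*143 = (14 + 1456)*143 = 1470*143 = 210210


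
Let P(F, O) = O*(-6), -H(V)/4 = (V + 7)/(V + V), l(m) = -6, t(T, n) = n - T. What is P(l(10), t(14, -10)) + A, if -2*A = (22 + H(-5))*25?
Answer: -141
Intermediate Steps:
H(V) = -2*(7 + V)/V (H(V) = -4*(V + 7)/(V + V) = -4*(7 + V)/(2*V) = -4*(7 + V)*1/(2*V) = -2*(7 + V)/V)
P(F, O) = -6*O
A = -285 (A = -(22 + (-2 - 14/(-5)))*25/2 = -(22 + (-2 - 14*(-⅕)))*25/2 = -(22 + (-2 + 14/5))*25/2 = -(22 + ⅘)*25/2 = -57*25/5 = -½*570 = -285)
P(l(10), t(14, -10)) + A = -6*(-10 - 1*14) - 285 = -6*(-10 - 14) - 285 = -6*(-24) - 285 = 144 - 285 = -141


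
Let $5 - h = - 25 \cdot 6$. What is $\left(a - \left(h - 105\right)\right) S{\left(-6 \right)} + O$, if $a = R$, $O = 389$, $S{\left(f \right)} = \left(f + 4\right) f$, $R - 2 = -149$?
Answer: $-1975$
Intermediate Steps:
$R = -147$ ($R = 2 - 149 = -147$)
$S{\left(f \right)} = f \left(4 + f\right)$ ($S{\left(f \right)} = \left(4 + f\right) f = f \left(4 + f\right)$)
$h = 155$ ($h = 5 - - 25 \cdot 6 = 5 - \left(-1\right) 150 = 5 - -150 = 5 + 150 = 155$)
$a = -147$
$\left(a - \left(h - 105\right)\right) S{\left(-6 \right)} + O = \left(-147 - \left(155 - 105\right)\right) \left(- 6 \left(4 - 6\right)\right) + 389 = \left(-147 - \left(155 - 105\right)\right) \left(\left(-6\right) \left(-2\right)\right) + 389 = \left(-147 - 50\right) 12 + 389 = \left(-197\right) 12 + 389 = -2364 + 389 = -1975$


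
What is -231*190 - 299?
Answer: -44189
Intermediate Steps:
-231*190 - 299 = -43890 - 299 = -44189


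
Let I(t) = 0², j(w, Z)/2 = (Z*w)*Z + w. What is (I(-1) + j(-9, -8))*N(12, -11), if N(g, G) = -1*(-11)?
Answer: -12870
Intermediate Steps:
j(w, Z) = 2*w + 2*w*Z² (j(w, Z) = 2*((Z*w)*Z + w) = 2*(w*Z² + w) = 2*(w + w*Z²) = 2*w + 2*w*Z²)
N(g, G) = 11
I(t) = 0
(I(-1) + j(-9, -8))*N(12, -11) = (0 + 2*(-9)*(1 + (-8)²))*11 = (0 + 2*(-9)*(1 + 64))*11 = (0 + 2*(-9)*65)*11 = (0 - 1170)*11 = -1170*11 = -12870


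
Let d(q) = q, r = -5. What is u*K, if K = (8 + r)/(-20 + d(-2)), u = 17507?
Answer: -52521/22 ≈ -2387.3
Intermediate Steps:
K = -3/22 (K = (8 - 5)/(-20 - 2) = 3/(-22) = 3*(-1/22) = -3/22 ≈ -0.13636)
u*K = 17507*(-3/22) = -52521/22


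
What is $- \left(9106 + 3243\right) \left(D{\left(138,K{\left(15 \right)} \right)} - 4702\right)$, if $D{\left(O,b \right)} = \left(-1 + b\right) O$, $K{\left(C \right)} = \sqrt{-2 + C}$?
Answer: $59769160 - 1704162 \sqrt{13} \approx 5.3625 \cdot 10^{7}$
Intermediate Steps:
$D{\left(O,b \right)} = O \left(-1 + b\right)$
$- \left(9106 + 3243\right) \left(D{\left(138,K{\left(15 \right)} \right)} - 4702\right) = - \left(9106 + 3243\right) \left(138 \left(-1 + \sqrt{-2 + 15}\right) - 4702\right) = - 12349 \left(138 \left(-1 + \sqrt{13}\right) - 4702\right) = - 12349 \left(\left(-138 + 138 \sqrt{13}\right) - 4702\right) = - 12349 \left(-4840 + 138 \sqrt{13}\right) = - (-59769160 + 1704162 \sqrt{13}) = 59769160 - 1704162 \sqrt{13}$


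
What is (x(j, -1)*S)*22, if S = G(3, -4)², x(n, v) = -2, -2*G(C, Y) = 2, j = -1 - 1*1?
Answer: -44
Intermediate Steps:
j = -2 (j = -1 - 1 = -2)
G(C, Y) = -1 (G(C, Y) = -½*2 = -1)
S = 1 (S = (-1)² = 1)
(x(j, -1)*S)*22 = -2*1*22 = -2*22 = -44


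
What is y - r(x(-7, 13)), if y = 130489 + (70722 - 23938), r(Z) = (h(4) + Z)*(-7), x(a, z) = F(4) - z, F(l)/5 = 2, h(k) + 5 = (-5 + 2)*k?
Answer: 177133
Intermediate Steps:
h(k) = -5 - 3*k (h(k) = -5 + (-5 + 2)*k = -5 - 3*k)
F(l) = 10 (F(l) = 5*2 = 10)
x(a, z) = 10 - z
r(Z) = 119 - 7*Z (r(Z) = ((-5 - 3*4) + Z)*(-7) = ((-5 - 12) + Z)*(-7) = (-17 + Z)*(-7) = 119 - 7*Z)
y = 177273 (y = 130489 + 46784 = 177273)
y - r(x(-7, 13)) = 177273 - (119 - 7*(10 - 1*13)) = 177273 - (119 - 7*(10 - 13)) = 177273 - (119 - 7*(-3)) = 177273 - (119 + 21) = 177273 - 1*140 = 177273 - 140 = 177133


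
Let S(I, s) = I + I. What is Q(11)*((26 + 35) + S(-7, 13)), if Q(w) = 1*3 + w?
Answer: 658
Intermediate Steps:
Q(w) = 3 + w
S(I, s) = 2*I
Q(11)*((26 + 35) + S(-7, 13)) = (3 + 11)*((26 + 35) + 2*(-7)) = 14*(61 - 14) = 14*47 = 658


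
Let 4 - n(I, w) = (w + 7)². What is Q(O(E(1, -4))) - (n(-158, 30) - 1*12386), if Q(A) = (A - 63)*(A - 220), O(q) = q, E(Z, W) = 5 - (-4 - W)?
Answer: 26221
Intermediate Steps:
n(I, w) = 4 - (7 + w)² (n(I, w) = 4 - (w + 7)² = 4 - (7 + w)²)
E(Z, W) = 9 + W (E(Z, W) = 5 + (4 + W) = 9 + W)
Q(A) = (-220 + A)*(-63 + A) (Q(A) = (-63 + A)*(-220 + A) = (-220 + A)*(-63 + A))
Q(O(E(1, -4))) - (n(-158, 30) - 1*12386) = (13860 + (9 - 4)² - 283*(9 - 4)) - ((4 - (7 + 30)²) - 1*12386) = (13860 + 5² - 283*5) - ((4 - 1*37²) - 12386) = (13860 + 25 - 1415) - ((4 - 1*1369) - 12386) = 12470 - ((4 - 1369) - 12386) = 12470 - (-1365 - 12386) = 12470 - 1*(-13751) = 12470 + 13751 = 26221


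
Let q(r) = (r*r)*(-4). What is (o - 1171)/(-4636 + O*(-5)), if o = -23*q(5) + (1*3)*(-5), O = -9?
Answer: -1114/4591 ≈ -0.24265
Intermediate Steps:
q(r) = -4*r² (q(r) = r²*(-4) = -4*r²)
o = 2285 (o = -(-92)*5² + (1*3)*(-5) = -(-92)*25 + 3*(-5) = -23*(-100) - 15 = 2300 - 15 = 2285)
(o - 1171)/(-4636 + O*(-5)) = (2285 - 1171)/(-4636 - 9*(-5)) = 1114/(-4636 + 45) = 1114/(-4591) = 1114*(-1/4591) = -1114/4591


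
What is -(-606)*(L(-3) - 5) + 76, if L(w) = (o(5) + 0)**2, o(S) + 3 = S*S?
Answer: 290350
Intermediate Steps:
o(S) = -3 + S**2 (o(S) = -3 + S*S = -3 + S**2)
L(w) = 484 (L(w) = ((-3 + 5**2) + 0)**2 = ((-3 + 25) + 0)**2 = (22 + 0)**2 = 22**2 = 484)
-(-606)*(L(-3) - 5) + 76 = -(-606)*(484 - 5) + 76 = -(-606)*479 + 76 = -101*(-2874) + 76 = 290274 + 76 = 290350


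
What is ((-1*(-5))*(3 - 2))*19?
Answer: 95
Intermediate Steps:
((-1*(-5))*(3 - 2))*19 = (5*1)*19 = 5*19 = 95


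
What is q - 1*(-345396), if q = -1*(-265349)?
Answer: 610745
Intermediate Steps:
q = 265349
q - 1*(-345396) = 265349 - 1*(-345396) = 265349 + 345396 = 610745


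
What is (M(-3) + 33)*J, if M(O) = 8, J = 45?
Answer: 1845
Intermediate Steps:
(M(-3) + 33)*J = (8 + 33)*45 = 41*45 = 1845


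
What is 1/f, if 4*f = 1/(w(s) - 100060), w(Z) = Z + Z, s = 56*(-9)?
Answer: -404272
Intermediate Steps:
s = -504
w(Z) = 2*Z
f = -1/404272 (f = 1/(4*(2*(-504) - 100060)) = 1/(4*(-1008 - 100060)) = (¼)/(-101068) = (¼)*(-1/101068) = -1/404272 ≈ -2.4736e-6)
1/f = 1/(-1/404272) = -404272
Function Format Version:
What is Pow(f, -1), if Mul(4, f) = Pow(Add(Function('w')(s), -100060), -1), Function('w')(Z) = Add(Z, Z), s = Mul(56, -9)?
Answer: -404272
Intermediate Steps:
s = -504
Function('w')(Z) = Mul(2, Z)
f = Rational(-1, 404272) (f = Mul(Rational(1, 4), Pow(Add(Mul(2, -504), -100060), -1)) = Mul(Rational(1, 4), Pow(Add(-1008, -100060), -1)) = Mul(Rational(1, 4), Pow(-101068, -1)) = Mul(Rational(1, 4), Rational(-1, 101068)) = Rational(-1, 404272) ≈ -2.4736e-6)
Pow(f, -1) = Pow(Rational(-1, 404272), -1) = -404272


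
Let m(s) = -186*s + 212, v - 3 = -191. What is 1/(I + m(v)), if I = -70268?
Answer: -1/35088 ≈ -2.8500e-5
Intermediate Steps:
v = -188 (v = 3 - 191 = -188)
m(s) = 212 - 186*s
1/(I + m(v)) = 1/(-70268 + (212 - 186*(-188))) = 1/(-70268 + (212 + 34968)) = 1/(-70268 + 35180) = 1/(-35088) = -1/35088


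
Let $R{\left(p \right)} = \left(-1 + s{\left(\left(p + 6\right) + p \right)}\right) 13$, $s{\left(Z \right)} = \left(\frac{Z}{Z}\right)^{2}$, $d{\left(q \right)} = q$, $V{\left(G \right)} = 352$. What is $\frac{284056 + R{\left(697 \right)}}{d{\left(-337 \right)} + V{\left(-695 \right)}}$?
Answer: $\frac{284056}{15} \approx 18937.0$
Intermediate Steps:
$s{\left(Z \right)} = 1$ ($s{\left(Z \right)} = 1^{2} = 1$)
$R{\left(p \right)} = 0$ ($R{\left(p \right)} = \left(-1 + 1\right) 13 = 0 \cdot 13 = 0$)
$\frac{284056 + R{\left(697 \right)}}{d{\left(-337 \right)} + V{\left(-695 \right)}} = \frac{284056 + 0}{-337 + 352} = \frac{284056}{15}$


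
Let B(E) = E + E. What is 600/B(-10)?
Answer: -30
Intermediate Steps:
B(E) = 2*E
600/B(-10) = 600/((2*(-10))) = 600/(-20) = 600*(-1/20) = -30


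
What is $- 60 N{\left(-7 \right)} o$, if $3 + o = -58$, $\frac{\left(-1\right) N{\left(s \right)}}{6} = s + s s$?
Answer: $-922320$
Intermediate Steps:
$N{\left(s \right)} = - 6 s - 6 s^{2}$ ($N{\left(s \right)} = - 6 \left(s + s s\right) = - 6 \left(s + s^{2}\right) = - 6 s - 6 s^{2}$)
$o = -61$ ($o = -3 - 58 = -61$)
$- 60 N{\left(-7 \right)} o = - 60 \left(\left(-6\right) \left(-7\right) \left(1 - 7\right)\right) \left(-61\right) = - 60 \left(\left(-6\right) \left(-7\right) \left(-6\right)\right) \left(-61\right) = \left(-60\right) \left(-252\right) \left(-61\right) = 15120 \left(-61\right) = -922320$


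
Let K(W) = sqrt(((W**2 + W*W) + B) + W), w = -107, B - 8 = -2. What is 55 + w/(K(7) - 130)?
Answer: 937305/16789 + 107*sqrt(111)/16789 ≈ 55.896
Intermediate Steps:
B = 6 (B = 8 - 2 = 6)
K(W) = sqrt(6 + W + 2*W**2) (K(W) = sqrt(((W**2 + W*W) + 6) + W) = sqrt(((W**2 + W**2) + 6) + W) = sqrt((2*W**2 + 6) + W) = sqrt((6 + 2*W**2) + W) = sqrt(6 + W + 2*W**2))
55 + w/(K(7) - 130) = 55 - 107/(sqrt(6 + 7 + 2*7**2) - 130) = 55 - 107/(sqrt(6 + 7 + 2*49) - 130) = 55 - 107/(sqrt(6 + 7 + 98) - 130) = 55 - 107/(sqrt(111) - 130) = 55 - 107/(-130 + sqrt(111))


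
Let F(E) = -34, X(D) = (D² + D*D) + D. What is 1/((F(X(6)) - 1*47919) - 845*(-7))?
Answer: -1/42038 ≈ -2.3788e-5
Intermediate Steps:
X(D) = D + 2*D² (X(D) = (D² + D²) + D = 2*D² + D = D + 2*D²)
1/((F(X(6)) - 1*47919) - 845*(-7)) = 1/((-34 - 1*47919) - 845*(-7)) = 1/((-34 - 47919) + 5915) = 1/(-47953 + 5915) = 1/(-42038) = -1/42038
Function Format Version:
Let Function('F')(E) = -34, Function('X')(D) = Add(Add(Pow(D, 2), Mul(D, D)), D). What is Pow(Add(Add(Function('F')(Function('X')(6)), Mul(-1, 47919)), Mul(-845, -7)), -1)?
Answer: Rational(-1, 42038) ≈ -2.3788e-5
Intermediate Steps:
Function('X')(D) = Add(D, Mul(2, Pow(D, 2))) (Function('X')(D) = Add(Add(Pow(D, 2), Pow(D, 2)), D) = Add(Mul(2, Pow(D, 2)), D) = Add(D, Mul(2, Pow(D, 2))))
Pow(Add(Add(Function('F')(Function('X')(6)), Mul(-1, 47919)), Mul(-845, -7)), -1) = Pow(Add(Add(-34, Mul(-1, 47919)), Mul(-845, -7)), -1) = Pow(Add(Add(-34, -47919), 5915), -1) = Pow(Add(-47953, 5915), -1) = Pow(-42038, -1) = Rational(-1, 42038)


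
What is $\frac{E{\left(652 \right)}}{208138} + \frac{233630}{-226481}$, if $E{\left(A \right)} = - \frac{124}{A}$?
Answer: $- \frac{7926253814131}{7683706287614} \approx -1.0316$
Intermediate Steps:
$\frac{E{\left(652 \right)}}{208138} + \frac{233630}{-226481} = \frac{\left(-124\right) \frac{1}{652}}{208138} + \frac{233630}{-226481} = \left(-124\right) \frac{1}{652} \cdot \frac{1}{208138} + 233630 \left(- \frac{1}{226481}\right) = \left(- \frac{31}{163}\right) \frac{1}{208138} - \frac{233630}{226481} = - \frac{31}{33926494} - \frac{233630}{226481} = - \frac{7926253814131}{7683706287614}$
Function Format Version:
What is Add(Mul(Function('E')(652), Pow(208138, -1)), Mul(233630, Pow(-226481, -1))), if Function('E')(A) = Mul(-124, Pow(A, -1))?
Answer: Rational(-7926253814131, 7683706287614) ≈ -1.0316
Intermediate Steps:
Add(Mul(Function('E')(652), Pow(208138, -1)), Mul(233630, Pow(-226481, -1))) = Add(Mul(Mul(-124, Pow(652, -1)), Pow(208138, -1)), Mul(233630, Pow(-226481, -1))) = Add(Mul(Mul(-124, Rational(1, 652)), Rational(1, 208138)), Mul(233630, Rational(-1, 226481))) = Add(Mul(Rational(-31, 163), Rational(1, 208138)), Rational(-233630, 226481)) = Add(Rational(-31, 33926494), Rational(-233630, 226481)) = Rational(-7926253814131, 7683706287614)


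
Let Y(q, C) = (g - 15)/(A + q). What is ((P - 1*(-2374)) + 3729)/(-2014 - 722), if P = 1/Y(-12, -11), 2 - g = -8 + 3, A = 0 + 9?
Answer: -48827/21888 ≈ -2.2308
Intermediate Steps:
A = 9
g = 7 (g = 2 - (-8 + 3) = 2 - 1*(-5) = 2 + 5 = 7)
Y(q, C) = -8/(9 + q) (Y(q, C) = (7 - 15)/(9 + q) = -8/(9 + q))
P = 3/8 (P = 1/(-8/(9 - 12)) = 1/(-8/(-3)) = 1/(-8*(-⅓)) = 1/(8/3) = 3/8 ≈ 0.37500)
((P - 1*(-2374)) + 3729)/(-2014 - 722) = ((3/8 - 1*(-2374)) + 3729)/(-2014 - 722) = ((3/8 + 2374) + 3729)/(-2736) = (18995/8 + 3729)*(-1/2736) = (48827/8)*(-1/2736) = -48827/21888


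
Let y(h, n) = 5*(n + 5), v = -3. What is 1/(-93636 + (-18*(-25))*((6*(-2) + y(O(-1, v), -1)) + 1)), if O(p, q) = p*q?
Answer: -1/89586 ≈ -1.1162e-5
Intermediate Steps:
y(h, n) = 25 + 5*n (y(h, n) = 5*(5 + n) = 25 + 5*n)
1/(-93636 + (-18*(-25))*((6*(-2) + y(O(-1, v), -1)) + 1)) = 1/(-93636 + (-18*(-25))*((6*(-2) + (25 + 5*(-1))) + 1)) = 1/(-93636 + 450*((-12 + (25 - 5)) + 1)) = 1/(-93636 + 450*((-12 + 20) + 1)) = 1/(-93636 + 450*(8 + 1)) = 1/(-93636 + 450*9) = 1/(-93636 + 4050) = 1/(-89586) = -1/89586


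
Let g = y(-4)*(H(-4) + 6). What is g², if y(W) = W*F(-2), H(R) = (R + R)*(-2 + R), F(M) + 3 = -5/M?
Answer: 11664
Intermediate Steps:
F(M) = -3 - 5/M
H(R) = 2*R*(-2 + R) (H(R) = (2*R)*(-2 + R) = 2*R*(-2 + R))
y(W) = -W/2 (y(W) = W*(-3 - 5/(-2)) = W*(-3 - 5*(-½)) = W*(-3 + 5/2) = W*(-½) = -W/2)
g = 108 (g = (-½*(-4))*(2*(-4)*(-2 - 4) + 6) = 2*(2*(-4)*(-6) + 6) = 2*(48 + 6) = 2*54 = 108)
g² = 108² = 11664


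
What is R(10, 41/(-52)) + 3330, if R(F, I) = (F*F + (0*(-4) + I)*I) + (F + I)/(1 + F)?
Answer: 102065319/29744 ≈ 3431.5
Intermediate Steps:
R(F, I) = F² + I² + (F + I)/(1 + F) (R(F, I) = (F² + (0 + I)*I) + (F + I)/(1 + F) = (F² + I*I) + (F + I)/(1 + F) = (F² + I²) + (F + I)/(1 + F) = F² + I² + (F + I)/(1 + F))
R(10, 41/(-52)) + 3330 = (10 + 41/(-52) + 10² + 10³ + (41/(-52))² + 10*(41/(-52))²)/(1 + 10) + 3330 = (10 + 41*(-1/52) + 100 + 1000 + (41*(-1/52))² + 10*(41*(-1/52))²)/11 + 3330 = (10 - 41/52 + 100 + 1000 + (-41/52)² + 10*(-41/52)²)/11 + 3330 = (10 - 41/52 + 100 + 1000 + 1681/2704 + 10*(1681/2704))/11 + 3330 = (10 - 41/52 + 100 + 1000 + 1681/2704 + 8405/1352)/11 + 3330 = (1/11)*(3017799/2704) + 3330 = 3017799/29744 + 3330 = 102065319/29744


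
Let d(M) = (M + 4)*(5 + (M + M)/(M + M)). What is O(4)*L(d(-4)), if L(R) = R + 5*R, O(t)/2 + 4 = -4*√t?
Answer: 0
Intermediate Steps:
d(M) = 24 + 6*M (d(M) = (4 + M)*(5 + (2*M)/((2*M))) = (4 + M)*(5 + (2*M)*(1/(2*M))) = (4 + M)*(5 + 1) = (4 + M)*6 = 24 + 6*M)
O(t) = -8 - 8*√t (O(t) = -8 + 2*(-4*√t) = -8 - 8*√t)
L(R) = 6*R
O(4)*L(d(-4)) = (-8 - 8*√4)*(6*(24 + 6*(-4))) = (-8 - 8*2)*(6*(24 - 24)) = (-8 - 16)*(6*0) = -24*0 = 0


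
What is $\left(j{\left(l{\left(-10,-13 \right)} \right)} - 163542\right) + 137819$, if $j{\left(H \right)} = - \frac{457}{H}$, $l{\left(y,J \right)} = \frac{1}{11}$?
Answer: $-30750$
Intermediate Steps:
$l{\left(y,J \right)} = \frac{1}{11}$
$\left(j{\left(l{\left(-10,-13 \right)} \right)} - 163542\right) + 137819 = \left(- 457 \frac{1}{\frac{1}{11}} - 163542\right) + 137819 = \left(\left(-457\right) 11 - 163542\right) + 137819 = \left(-5027 - 163542\right) + 137819 = -168569 + 137819 = -30750$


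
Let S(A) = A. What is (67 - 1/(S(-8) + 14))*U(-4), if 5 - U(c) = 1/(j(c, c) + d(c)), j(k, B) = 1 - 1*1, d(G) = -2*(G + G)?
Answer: 31679/96 ≈ 329.99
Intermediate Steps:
d(G) = -4*G
j(k, B) = 0 (j(k, B) = 1 - 1 = 0)
U(c) = 5 + 1/(4*c) (U(c) = 5 - 1/(0 - 4*c) = 5 - 1/((-4*c)) = 5 - (-1)/(4*c) = 5 + 1/(4*c))
(67 - 1/(S(-8) + 14))*U(-4) = (67 - 1/(-8 + 14))*(5 + (1/4)/(-4)) = (67 - 1/6)*(5 + (1/4)*(-1/4)) = (67 - 1*1/6)*(5 - 1/16) = (67 - 1/6)*(79/16) = (401/6)*(79/16) = 31679/96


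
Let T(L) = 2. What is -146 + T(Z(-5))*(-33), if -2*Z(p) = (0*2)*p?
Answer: -212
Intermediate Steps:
Z(p) = 0 (Z(p) = -0*2*p/2 = -0*p = -½*0 = 0)
-146 + T(Z(-5))*(-33) = -146 + 2*(-33) = -146 - 66 = -212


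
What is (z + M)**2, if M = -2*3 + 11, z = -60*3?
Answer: 30625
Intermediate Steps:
z = -180
M = 5 (M = -6 + 11 = 5)
(z + M)**2 = (-180 + 5)**2 = (-175)**2 = 30625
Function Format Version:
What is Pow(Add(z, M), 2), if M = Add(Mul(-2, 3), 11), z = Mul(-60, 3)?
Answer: 30625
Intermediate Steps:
z = -180
M = 5 (M = Add(-6, 11) = 5)
Pow(Add(z, M), 2) = Pow(Add(-180, 5), 2) = Pow(-175, 2) = 30625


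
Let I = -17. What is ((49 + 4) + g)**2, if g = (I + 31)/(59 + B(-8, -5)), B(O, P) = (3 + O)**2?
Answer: 101761/36 ≈ 2826.7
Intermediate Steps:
g = 1/6 (g = (-17 + 31)/(59 + (3 - 8)**2) = 14/(59 + (-5)**2) = 14/(59 + 25) = 14/84 = 14*(1/84) = 1/6 ≈ 0.16667)
((49 + 4) + g)**2 = ((49 + 4) + 1/6)**2 = (53 + 1/6)**2 = (319/6)**2 = 101761/36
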